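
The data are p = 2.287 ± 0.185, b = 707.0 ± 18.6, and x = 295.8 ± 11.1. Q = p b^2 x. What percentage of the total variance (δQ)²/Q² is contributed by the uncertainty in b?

(δQ/Q)² = (1·δp/p)² + (2·δb/b)² + (1·δx/x)²
  p term: (1×0.0809)² = 0.00654
  b term: (2×0.0263)² = 0.00277
  x term: (1×0.0375)² = 0.00141
Total = 0.0107. Share from b = 0.00277/0.0107 = 0.258.

25.8%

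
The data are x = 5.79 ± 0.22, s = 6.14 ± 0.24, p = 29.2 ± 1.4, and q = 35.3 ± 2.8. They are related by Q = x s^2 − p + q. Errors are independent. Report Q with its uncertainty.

224 ± 19.2

Let w = x·s^2 = 218. δw/w = √((1·δx/x)² + (2·δs/s)²) = √(0.00144 + 0.00611) = 0.0869, so δw = 19.0.
Q = w − p + q: δQ = √(δw² + δp² + δq²) = √(360 + 1.96 + 7.84) = 19.2
Q = 224.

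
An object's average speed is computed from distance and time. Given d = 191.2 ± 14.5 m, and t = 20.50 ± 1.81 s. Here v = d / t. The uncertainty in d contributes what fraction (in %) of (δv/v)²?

(δv/v)² = (1·δd/d)² + (-1·δt/t)²
  d term: (1×0.0758)² = 0.00575
  t term: (-1×0.0883)² = 0.00780
Total = 0.0135. Share from d = 0.00575/0.0135 = 0.425.

42.5%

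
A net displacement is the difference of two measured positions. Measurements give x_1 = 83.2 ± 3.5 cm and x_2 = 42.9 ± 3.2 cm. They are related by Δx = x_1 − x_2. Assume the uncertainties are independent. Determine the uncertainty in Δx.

Δx is a linear combination, so absolute uncertainties add in quadrature:
  (δx_1)² = 12.2;  (δx_2)² = 10.2
δΔx = √(22.5) = 4.74 cm

4.74 cm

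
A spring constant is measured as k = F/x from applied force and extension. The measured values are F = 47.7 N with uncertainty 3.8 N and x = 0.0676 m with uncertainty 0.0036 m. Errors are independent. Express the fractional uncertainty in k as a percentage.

9.58%

Since k is a product/quotient, work with relative uncertainties:
  (1·δF/F)² = (1×0.0797)² = 0.00635;  (-1·δx/x)² = (-1×0.0533)² = 0.00284
δk/k = √(0.00918) = 0.0958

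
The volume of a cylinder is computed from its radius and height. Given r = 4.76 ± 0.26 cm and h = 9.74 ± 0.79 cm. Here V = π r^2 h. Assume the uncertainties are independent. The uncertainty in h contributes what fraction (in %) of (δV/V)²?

35.5%

(δV/V)² = (2·δr/r)² + (1·δh/h)²
  r term: (2×0.0546)² = 0.0119
  h term: (1×0.0811)² = 0.00658
Total = 0.0185. Share from h = 0.00658/0.0185 = 0.355.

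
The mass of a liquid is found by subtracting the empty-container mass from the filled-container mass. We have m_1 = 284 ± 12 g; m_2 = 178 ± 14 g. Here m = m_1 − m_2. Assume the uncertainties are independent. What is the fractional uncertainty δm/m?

0.174

m is a linear combination, so absolute uncertainties add in quadrature:
  (δm_1)² = 144;  (δm_2)² = 196
δm = √(340) = 18.4 g
m = 106 g, so δm/m = 18.4/106 = 0.174.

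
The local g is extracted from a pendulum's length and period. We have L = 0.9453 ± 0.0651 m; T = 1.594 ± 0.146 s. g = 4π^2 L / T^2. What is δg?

2.87 m/s^2

For a monomial g ∝ L, T^-2, fractional errors add in quadrature:
  (1·δL/L)² = (1×0.0689)² = 0.00474;  (-2·δT/T)² = (-2×0.0916)² = 0.0336
δg/g = √(0.0383) = 0.196
g = 14.69 m/s^2, so δg = 0.196 × 14.69 = 2.87 m/s^2.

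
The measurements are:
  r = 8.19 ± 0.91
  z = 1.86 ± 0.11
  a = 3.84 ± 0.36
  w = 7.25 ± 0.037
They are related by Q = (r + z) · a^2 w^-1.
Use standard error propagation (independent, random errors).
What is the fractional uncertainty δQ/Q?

Let u = r + z = 10.0. δu = √(δr² + δz²) = √(0.828 + 0.0121) = 0.917, so δu/u = 0.0912.
Q is then a monomial in u, a, w:
δQ/Q = √((δu/u)² + (2·δa/a)² + (-1·δw/w)²) = √(0.00832 + 0.0352 + 2.6e-05) = 0.209

0.209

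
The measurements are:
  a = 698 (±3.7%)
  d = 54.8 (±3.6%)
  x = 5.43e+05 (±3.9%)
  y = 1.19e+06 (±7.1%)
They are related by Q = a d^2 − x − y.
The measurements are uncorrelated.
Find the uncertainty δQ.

1.91e+05

Let p = a·d^2 = 2.1e+06. δp/p = √((1·δa/a)² + (2·δd/d)²) = √(0.00137 + 0.00518) = 0.0810, so δp = 1.7e+05.
Q = p − x − y: δQ = √(δp² + δx² + δy²) = √(2.88e+10 + 4.48e+08 + 7.14e+09) = 1.91e+05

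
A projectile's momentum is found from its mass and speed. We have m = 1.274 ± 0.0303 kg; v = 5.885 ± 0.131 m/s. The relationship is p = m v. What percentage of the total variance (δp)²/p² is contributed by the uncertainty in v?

46.7%

(δp/p)² = (1·δm/m)² + (1·δv/v)²
  m term: (1×0.0238)² = 0.000566
  v term: (1×0.0223)² = 0.000496
Total = 0.00106. Share from v = 0.000496/0.00106 = 0.467.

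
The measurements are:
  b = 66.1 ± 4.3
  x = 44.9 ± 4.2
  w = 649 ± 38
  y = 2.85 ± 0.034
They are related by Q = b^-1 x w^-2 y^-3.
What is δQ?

Relative error in a monomial: (δQ/Q)² = Σ (nᵢ · δxᵢ/xᵢ)².
  (-1·δb/b)² = (-1×0.0651)² = 0.00423;  (1·δx/x)² = (1×0.0935)² = 0.00875;  (-2·δw/w)² = (-2×0.0586)² = 0.0137;  (-3·δy/y)² = (-3×0.0119)² = 0.00128
δQ/Q = √(0.0280) = 0.167
Q = 6.97e-08, so δQ = 0.167 × 6.97e-08 = 1.17e-08.

1.17e-08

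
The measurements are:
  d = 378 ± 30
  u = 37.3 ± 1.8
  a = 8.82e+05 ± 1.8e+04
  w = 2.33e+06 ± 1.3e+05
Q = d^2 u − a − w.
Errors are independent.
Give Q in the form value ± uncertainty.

(2.12 ± 0.894) × 10^6

Let p = d^2·u = 5.33e+06. δp/p = √((2·δd/d)² + (1·δu/u)²) = √(0.0252 + 0.00233) = 0.166, so δp = 8.84e+05.
Q = p − a − w: δQ = √(δp² + δa² + δw²) = √(7.82e+11 + 3.24e+08 + 1.69e+10) = 8.94e+05
Q = 2.12e+06.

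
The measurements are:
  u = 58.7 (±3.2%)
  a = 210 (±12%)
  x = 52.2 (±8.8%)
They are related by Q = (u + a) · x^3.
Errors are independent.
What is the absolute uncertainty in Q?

Let w = u + a = 269. δw = √(δu² + δa²) = √(3.53 + 635) = 25.3, so δw/w = 0.0940.
Q is then a monomial in w, x:
δQ/Q = √((δw/w)² + (3·δx/x)²) = √(0.00884 + 0.0697) = 0.280
Q = 3.82e+07, so δQ = 0.280 × 3.82e+07 = 1.07e+07.

1.07e+07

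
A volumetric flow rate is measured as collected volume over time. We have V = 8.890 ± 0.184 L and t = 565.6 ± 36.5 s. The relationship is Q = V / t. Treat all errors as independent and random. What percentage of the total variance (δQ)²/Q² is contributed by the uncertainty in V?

9.33%

(δQ/Q)² = (1·δV/V)² + (-1·δt/t)²
  V term: (1×0.0207)² = 0.000428
  t term: (-1×0.0645)² = 0.00416
Total = 0.00459. Share from V = 0.000428/0.00459 = 0.0933.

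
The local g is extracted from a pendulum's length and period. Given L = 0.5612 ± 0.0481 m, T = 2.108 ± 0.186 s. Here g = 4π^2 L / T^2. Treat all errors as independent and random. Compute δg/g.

0.196

Relative error in a monomial: (δg/g)² = Σ (nᵢ · δxᵢ/xᵢ)².
  (1·δL/L)² = (1×0.0857)² = 0.00735;  (-2·δT/T)² = (-2×0.0882)² = 0.0311
δg/g = √(0.0385) = 0.196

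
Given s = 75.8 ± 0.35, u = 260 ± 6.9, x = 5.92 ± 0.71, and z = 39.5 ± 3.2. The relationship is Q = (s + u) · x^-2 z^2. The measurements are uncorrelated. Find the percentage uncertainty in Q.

Let w = s + u = 336. δw = √(δs² + δu²) = √(0.122 + 47.6) = 6.91, so δw/w = 0.0206.
Q is then a monomial in w, x, z:
δQ/Q = √((δw/w)² + (-2·δx/x)² + (2·δz/z)²) = √(0.000423 + 0.0575 + 0.0263) = 0.290

29.0%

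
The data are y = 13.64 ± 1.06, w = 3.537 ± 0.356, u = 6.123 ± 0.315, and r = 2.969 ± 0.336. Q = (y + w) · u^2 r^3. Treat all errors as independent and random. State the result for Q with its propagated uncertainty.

Let h = y + w = 17.18. δh = √(δy² + δw²) = √(1.12 + 0.127) = 1.12, so δh/h = 0.0651.
Q is then a monomial in h, u, r:
δQ/Q = √((δh/h)² + (2·δu/u)² + (3·δr/r)²) = √(0.00424 + 0.0106 + 0.115) = 0.361
Q = 16850, so δQ = 0.361 × 16850 = 6080.

16850 ± 6080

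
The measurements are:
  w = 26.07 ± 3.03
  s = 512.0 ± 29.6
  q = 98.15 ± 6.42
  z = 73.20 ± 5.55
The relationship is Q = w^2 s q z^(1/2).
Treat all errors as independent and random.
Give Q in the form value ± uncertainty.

(2.922 ± 0.734) × 10^8

For a monomial Q ∝ w^2, s, q, z^(1/2), fractional errors add in quadrature:
  (2·δw/w)² = (2×0.116)² = 0.0540;  (1·δs/s)² = (1×0.0578)² = 0.00334;  (1·δq/q)² = (1×0.0654)² = 0.00428;  (½·δz/z)² = (0.5×0.0758)² = 0.00144
δQ/Q = √(0.0631) = 0.251
Q = 2.922e+08, so δQ = 0.251 × 2.922e+08 = 7.34e+07.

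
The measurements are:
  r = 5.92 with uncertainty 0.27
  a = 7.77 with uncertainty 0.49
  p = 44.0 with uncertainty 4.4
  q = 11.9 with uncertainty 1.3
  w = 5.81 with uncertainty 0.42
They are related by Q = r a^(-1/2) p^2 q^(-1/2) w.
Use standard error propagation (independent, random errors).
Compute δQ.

Each factor contributes (exponent × relative error)² to (δQ/Q)²:
  (1·δr/r)² = (1×0.0456)² = 0.00208;  (−½·δa/a)² = (-0.5×0.0631)² = 0.000994;  (2·δp/p)² = (2×0.100)² = 0.0400;  (−½·δq/q)² = (-0.5×0.109)² = 0.00298;  (1·δw/w)² = (1×0.0723)² = 0.00523
δQ/Q = √(0.0513) = 0.226
Q = 6920, so δQ = 0.226 × 6920 = 1570.

1570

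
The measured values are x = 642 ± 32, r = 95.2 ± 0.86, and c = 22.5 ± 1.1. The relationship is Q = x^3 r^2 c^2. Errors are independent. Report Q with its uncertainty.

Relative error in a monomial: (δQ/Q)² = Σ (nᵢ · δxᵢ/xᵢ)².
  (3·δx/x)² = (3×0.0498)² = 0.0224;  (2·δr/r)² = (2×0.00903)² = 0.000326;  (2·δc/c)² = (2×0.0489)² = 0.00956
δQ/Q = √(0.0322) = 0.180
Q = 1.21e+15, so δQ = 0.180 × 1.21e+15 = 2.18e+14.

(1.21 ± 0.218) × 10^15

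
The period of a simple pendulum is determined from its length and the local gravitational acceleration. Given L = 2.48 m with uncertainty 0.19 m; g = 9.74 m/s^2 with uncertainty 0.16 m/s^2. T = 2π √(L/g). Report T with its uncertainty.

3.17 ± 0.124 s

Each factor contributes (exponent × relative error)² to (δT/T)²:
  (½·δL/L)² = (0.5×0.0766)² = 0.00147;  (−½·δg/g)² = (-0.5×0.0164)² = 6.75e-05
δT/T = √(0.00153) = 0.0392
T = 3.17 s, so δT = 0.0392 × 3.17 = 0.124 s.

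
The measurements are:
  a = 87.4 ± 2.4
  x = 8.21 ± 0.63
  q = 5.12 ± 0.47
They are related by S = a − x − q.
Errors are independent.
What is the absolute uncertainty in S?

Each term contributes (cᵢ δxᵢ)² to (δS)²:
  (δa)² = 5.76;  (δx)² = 0.397;  (δq)² = 0.221
δS = √(6.38) = 2.53

2.53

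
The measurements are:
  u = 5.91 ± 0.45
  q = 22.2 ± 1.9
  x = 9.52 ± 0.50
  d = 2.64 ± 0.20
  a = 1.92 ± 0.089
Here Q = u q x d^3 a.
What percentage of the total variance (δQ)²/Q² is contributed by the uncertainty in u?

8.32%

(δQ/Q)² = (1·δu/u)² + (1·δq/q)² + (1·δx/x)² + (3·δd/d)² + (1·δa/a)²
  u term: (1×0.0761)² = 0.00580
  q term: (1×0.0856)² = 0.00732
  x term: (1×0.0525)² = 0.00276
  d term: (3×0.0758)² = 0.0517
  a term: (1×0.0464)² = 0.00215
Total = 0.0697. Share from u = 0.00580/0.0697 = 0.0832.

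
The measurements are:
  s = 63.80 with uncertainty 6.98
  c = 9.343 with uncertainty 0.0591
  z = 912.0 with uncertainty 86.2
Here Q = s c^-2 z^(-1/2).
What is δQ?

Products/powers → add relative errors in quadrature, weighted by exponent:
  (1·δs/s)² = (1×0.109)² = 0.0120;  (-2·δc/c)² = (-2×0.00633)² = 0.000160;  (−½·δz/z)² = (-0.5×0.0945)² = 0.00223
δQ/Q = √(0.0144) = 0.120
Q = 0.02420, so δQ = 0.120 × 0.02420 = 0.00290.

0.00290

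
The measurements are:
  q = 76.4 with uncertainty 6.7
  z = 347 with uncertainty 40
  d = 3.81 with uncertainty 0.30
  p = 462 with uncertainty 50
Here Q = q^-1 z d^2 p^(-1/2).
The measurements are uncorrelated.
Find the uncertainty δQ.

0.677

Q is a product of powers, so relative uncertainties combine in quadrature:
  (-1·δq/q)² = (-1×0.0877)² = 0.00769;  (1·δz/z)² = (1×0.115)² = 0.0133;  (2·δd/d)² = (2×0.0787)² = 0.0248;  (−½·δp/p)² = (-0.5×0.108)² = 0.00293
δQ/Q = √(0.0487) = 0.221
Q = 3.07, so δQ = 0.221 × 3.07 = 0.677.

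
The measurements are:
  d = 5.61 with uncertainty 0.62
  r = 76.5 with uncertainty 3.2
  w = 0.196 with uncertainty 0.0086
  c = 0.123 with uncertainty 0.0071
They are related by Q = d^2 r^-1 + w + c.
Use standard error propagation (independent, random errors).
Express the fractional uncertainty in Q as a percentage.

Let p = d^2·r^-1 = 0.411. δp/p = √((2·δd/d)² + (-1·δr/r)²) = √(0.0489 + 0.00175) = 0.225, so δp = 0.0925.
Q = p + w + c: δQ = √(δp² + δw² + δc²) = √(0.00857 + 7.4e-05 + 5.04e-05) = 0.0932
Q = 0.730, so δQ/Q = 0.0932/0.730 = 0.128.

12.8%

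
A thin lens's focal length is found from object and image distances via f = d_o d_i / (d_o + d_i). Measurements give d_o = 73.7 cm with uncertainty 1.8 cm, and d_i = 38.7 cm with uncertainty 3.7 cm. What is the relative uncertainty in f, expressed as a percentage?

6.33%

∂f/∂d_o = (d_i/(d_o+d_i))² = 0.119;  ∂f/∂d_i = (d_o/(d_o+d_i))² = 0.430
δf = √((∂f/∂d_o · δd_o)² + (∂f/∂d_i · δd_i)²) = √(0.0455 + 2.53) = 1.61 cm
f = 25.4 cm, so δf/f = 1.61/25.4 = 0.0633.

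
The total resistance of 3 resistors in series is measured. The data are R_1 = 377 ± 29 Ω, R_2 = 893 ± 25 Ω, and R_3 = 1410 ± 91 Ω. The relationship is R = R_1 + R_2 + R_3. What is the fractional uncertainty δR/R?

0.0368

R is a linear combination, so absolute uncertainties add in quadrature:
  (δR_1)² = 841;  (δR_2)² = 625;  (δR_3)² = 8280
δR = √(9750) = 98.7 Ω
R = 2680 Ω, so δR/R = 98.7/2680 = 0.0368.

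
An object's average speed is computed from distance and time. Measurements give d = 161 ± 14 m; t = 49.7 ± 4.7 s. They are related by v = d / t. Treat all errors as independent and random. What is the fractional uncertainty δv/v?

0.128

Since v is a product/quotient, work with relative uncertainties:
  (1·δd/d)² = (1×0.0870)² = 0.00756;  (-1·δt/t)² = (-1×0.0946)² = 0.00894
δv/v = √(0.0165) = 0.128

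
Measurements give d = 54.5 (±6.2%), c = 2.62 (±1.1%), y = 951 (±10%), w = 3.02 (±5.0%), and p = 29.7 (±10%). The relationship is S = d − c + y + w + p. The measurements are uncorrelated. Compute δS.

95.2

Sums and differences: (δS)² = Σ (cᵢ δxᵢ)².
  (δd)² = 11.4;  (δc)² = 0.000831;  (δy)² = 9040;  (δw)² = 0.0228;  (δp)² = 8.82
δS = √(9060) = 95.2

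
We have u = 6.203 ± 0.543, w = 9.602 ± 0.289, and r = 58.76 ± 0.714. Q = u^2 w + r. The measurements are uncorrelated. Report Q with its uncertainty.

428.2 ± 65.6

Let p = u^2·w = 369.5. δp/p = √((2·δu/u)² + (1·δw/w)²) = √(0.0307 + 0.000906) = 0.178, so δp = 65.6.
Q = p + r: δQ = √(δp² + δr²) = √(4310 + 0.510) = 65.6
Q = 428.2.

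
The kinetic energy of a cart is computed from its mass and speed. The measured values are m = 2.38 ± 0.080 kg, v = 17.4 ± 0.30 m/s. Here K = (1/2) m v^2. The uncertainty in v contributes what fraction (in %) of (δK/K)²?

(δK/K)² = (1·δm/m)² + (2·δv/v)²
  m term: (1×0.0336)² = 0.00113
  v term: (2×0.0172)² = 0.00119
Total = 0.00232. Share from v = 0.00119/0.00232 = 0.513.

51.3%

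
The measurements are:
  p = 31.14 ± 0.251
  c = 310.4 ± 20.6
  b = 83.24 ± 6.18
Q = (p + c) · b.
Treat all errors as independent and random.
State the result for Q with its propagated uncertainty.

Let u = p + c = 341.5. δu = √(δp² + δc²) = √(0.0630 + 424) = 20.6, so δu/u = 0.0603.
Q is then a monomial in u, b:
δQ/Q = √((δu/u)² + (1·δb/b)²) = √(0.00364 + 0.00551) = 0.0957
Q = 28430, so δQ = 0.0957 × 28430 = 2720.

28430 ± 2720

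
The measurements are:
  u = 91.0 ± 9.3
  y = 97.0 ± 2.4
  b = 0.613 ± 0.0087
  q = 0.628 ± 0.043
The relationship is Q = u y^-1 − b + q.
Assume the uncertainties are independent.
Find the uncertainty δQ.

0.108

Let p = u·y^-1 = 0.938. δp/p = √((1·δu/u)² + (-1·δy/y)²) = √(0.0104 + 0.000612) = 0.105, so δp = 0.0986.
Q = p − b + q: δQ = √(δp² + δb² + δq²) = √(0.00973 + 7.57e-05 + 0.00185) = 0.108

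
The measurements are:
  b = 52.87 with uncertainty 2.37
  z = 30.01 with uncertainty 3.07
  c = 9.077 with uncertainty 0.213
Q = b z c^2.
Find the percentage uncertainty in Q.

12.1%

Products/powers → add relative errors in quadrature, weighted by exponent:
  (1·δb/b)² = (1×0.0448)² = 0.00201;  (1·δz/z)² = (1×0.102)² = 0.0105;  (2·δc/c)² = (2×0.0235)² = 0.00220
δQ/Q = √(0.0147) = 0.121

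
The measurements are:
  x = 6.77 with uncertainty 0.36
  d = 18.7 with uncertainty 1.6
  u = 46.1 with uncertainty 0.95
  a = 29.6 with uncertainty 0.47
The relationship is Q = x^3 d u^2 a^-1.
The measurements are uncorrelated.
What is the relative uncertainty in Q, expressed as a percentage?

18.6%

Each factor contributes (exponent × relative error)² to (δQ/Q)²:
  (3·δx/x)² = (3×0.0532)² = 0.0254;  (1·δd/d)² = (1×0.0856)² = 0.00732;  (2·δu/u)² = (2×0.0206)² = 0.00170;  (-1·δa/a)² = (-1×0.0159)² = 0.000252
δQ/Q = √(0.0347) = 0.186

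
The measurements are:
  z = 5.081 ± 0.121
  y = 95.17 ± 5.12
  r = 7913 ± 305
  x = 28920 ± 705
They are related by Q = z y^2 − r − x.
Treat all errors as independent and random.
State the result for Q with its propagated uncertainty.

Let p = z·y^2 = 46020. δp/p = √((1·δz/z)² + (2·δy/y)²) = √(0.000567 + 0.0116) = 0.110, so δp = 5070.
Q = p − r − x: δQ = √(δp² + δr² + δx²) = √(2.57e+07 + 93000 + 4.97e+05) = 5130
Q = 9187.

9187 ± 5130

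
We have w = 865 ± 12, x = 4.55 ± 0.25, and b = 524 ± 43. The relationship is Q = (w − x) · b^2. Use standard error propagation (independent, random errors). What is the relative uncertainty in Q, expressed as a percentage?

Let u = w − x = 860. δu = √(δw² + δx²) = √(144 + 0.0625) = 12.0, so δu/u = 0.0139.
Q is then a monomial in u, b:
δQ/Q = √((δu/u)² + (2·δb/b)²) = √(0.000195 + 0.0269) = 0.165

16.5%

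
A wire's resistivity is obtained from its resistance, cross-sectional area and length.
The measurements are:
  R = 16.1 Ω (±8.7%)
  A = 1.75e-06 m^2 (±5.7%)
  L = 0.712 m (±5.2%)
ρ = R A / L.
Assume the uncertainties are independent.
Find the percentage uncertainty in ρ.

11.6%

Each factor contributes (exponent × relative error)² to (δρ/ρ)²:
  (1·δR/R)² = (1×0.0870)² = 0.00757;  (1·δA/A)² = (1×0.0570)² = 0.00325;  (-1·δL/L)² = (-1×0.0520)² = 0.00270
δρ/ρ = √(0.0135) = 0.116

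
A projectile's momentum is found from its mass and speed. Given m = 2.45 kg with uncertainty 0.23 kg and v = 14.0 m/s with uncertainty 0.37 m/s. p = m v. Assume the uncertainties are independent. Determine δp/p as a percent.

9.75%

Products/powers → add relative errors in quadrature, weighted by exponent:
  (1·δm/m)² = (1×0.0939)² = 0.00881;  (1·δv/v)² = (1×0.0264)² = 0.000698
δp/p = √(0.00951) = 0.0975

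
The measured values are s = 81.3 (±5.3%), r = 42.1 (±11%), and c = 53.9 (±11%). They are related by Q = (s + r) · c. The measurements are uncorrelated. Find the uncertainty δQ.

807

Let u = s + r = 123. δu = √(δs² + δr²) = √(18.6 + 21.4) = 6.33, so δu/u = 0.0513.
Q is then a monomial in u, c:
δQ/Q = √((δu/u)² + (1·δc/c)²) = √(0.00263 + 0.0121) = 0.121
Q = 6650, so δQ = 0.121 × 6650 = 807.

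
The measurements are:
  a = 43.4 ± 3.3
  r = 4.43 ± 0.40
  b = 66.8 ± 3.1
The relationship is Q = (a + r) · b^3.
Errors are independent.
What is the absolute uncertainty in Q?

2.22e+06

Let u = a + r = 47.8. δu = √(δa² + δr²) = √(10.9 + 0.160) = 3.32, so δu/u = 0.0695.
Q is then a monomial in u, b:
δQ/Q = √((δu/u)² + (3·δb/b)²) = √(0.00483 + 0.0194) = 0.156
Q = 1.43e+07, so δQ = 0.156 × 1.43e+07 = 2.22e+06.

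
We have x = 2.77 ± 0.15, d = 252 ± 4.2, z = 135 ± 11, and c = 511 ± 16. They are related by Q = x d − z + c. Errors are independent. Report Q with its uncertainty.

Let p = x·d = 698. δp/p = √((1·δx/x)² + (1·δd/d)²) = √(0.00293 + 0.000278) = 0.0567, so δp = 39.5.
Q = p − z + c: δQ = √(δp² + δz² + δc²) = √(1560 + 121 + 256) = 44.1
Q = 1070.

1070 ± 44.1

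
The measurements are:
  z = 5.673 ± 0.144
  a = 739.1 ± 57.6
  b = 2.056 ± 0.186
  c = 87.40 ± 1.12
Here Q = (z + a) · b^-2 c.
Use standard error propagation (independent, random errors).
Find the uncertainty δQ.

Let u = z + a = 744.8. δu = √(δz² + δa²) = √(0.0207 + 3320) = 57.6, so δu/u = 0.0773.
Q is then a monomial in u, b, c:
δQ/Q = √((δu/u)² + (-2·δb/b)² + (1·δc/c)²) = √(0.00598 + 0.0327 + 0.000164) = 0.197
Q = 15400, so δQ = 0.197 × 15400 = 3040.

3040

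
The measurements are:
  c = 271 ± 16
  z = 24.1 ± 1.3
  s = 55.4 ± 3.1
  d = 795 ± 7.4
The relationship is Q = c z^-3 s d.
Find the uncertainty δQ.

155

Relative error in a monomial: (δQ/Q)² = Σ (nᵢ · δxᵢ/xᵢ)².
  (1·δc/c)² = (1×0.0590)² = 0.00349;  (-3·δz/z)² = (-3×0.0539)² = 0.0262;  (1·δs/s)² = (1×0.0560)² = 0.00313;  (1·δd/d)² = (1×0.00931)² = 8.66e-05
δQ/Q = √(0.0329) = 0.181
Q = 853, so δQ = 0.181 × 853 = 155.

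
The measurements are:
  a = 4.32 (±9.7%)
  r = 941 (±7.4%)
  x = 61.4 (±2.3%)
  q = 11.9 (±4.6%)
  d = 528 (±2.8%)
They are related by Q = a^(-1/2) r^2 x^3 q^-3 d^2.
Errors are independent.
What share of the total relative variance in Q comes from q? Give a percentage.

37.2%

(δQ/Q)² = (−½·δa/a)² + (2·δr/r)² + (3·δx/x)² + (-3·δq/q)² + (2·δd/d)²
  a term: (-0.5×0.0970)² = 0.00235
  r term: (2×0.0740)² = 0.0219
  x term: (3×0.0230)² = 0.00476
  q term: (-3×0.0460)² = 0.0190
  d term: (2×0.0280)² = 0.00314
Total = 0.0512. Share from q = 0.0190/0.0512 = 0.372.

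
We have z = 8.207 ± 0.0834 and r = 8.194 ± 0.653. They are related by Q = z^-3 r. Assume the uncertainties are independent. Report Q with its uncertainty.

Products/powers → add relative errors in quadrature, weighted by exponent:
  (-3·δz/z)² = (-3×0.0102)² = 0.000929;  (1·δr/r)² = (1×0.0797)² = 0.00635
δQ/Q = √(0.00728) = 0.0853
Q = 0.01482, so δQ = 0.0853 × 0.01482 = 0.00126.

0.01482 ± 0.00126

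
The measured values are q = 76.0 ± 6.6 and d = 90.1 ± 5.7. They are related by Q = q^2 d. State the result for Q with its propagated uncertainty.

(5.20 ± 0.962) × 10^5

For a monomial Q ∝ q^2, d, fractional errors add in quadrature:
  (2·δq/q)² = (2×0.0868)² = 0.0302;  (1·δd/d)² = (1×0.0633)² = 0.00400
δQ/Q = √(0.0342) = 0.185
Q = 5.2e+05, so δQ = 0.185 × 5.2e+05 = 96200.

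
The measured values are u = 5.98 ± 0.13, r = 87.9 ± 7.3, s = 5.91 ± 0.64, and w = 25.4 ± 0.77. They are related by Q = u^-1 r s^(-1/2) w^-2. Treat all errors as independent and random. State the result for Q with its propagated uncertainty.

Each factor contributes (exponent × relative error)² to (δQ/Q)²:
  (-1·δu/u)² = (-1×0.0217)² = 0.000473;  (1·δr/r)² = (1×0.0830)² = 0.00690;  (−½·δs/s)² = (-0.5×0.108)² = 0.00293;  (-2·δw/w)² = (-2×0.0303)² = 0.00368
δQ/Q = √(0.0140) = 0.118
Q = 0.00937, so δQ = 0.118 × 0.00937 = 0.00111.

0.00937 ± 0.00111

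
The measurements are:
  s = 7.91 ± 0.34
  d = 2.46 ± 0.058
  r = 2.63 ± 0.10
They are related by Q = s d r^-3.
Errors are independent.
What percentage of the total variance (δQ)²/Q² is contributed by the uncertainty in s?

(δQ/Q)² = (1·δs/s)² + (1·δd/d)² + (-3·δr/r)²
  s term: (1×0.0430)² = 0.00185
  d term: (1×0.0236)² = 0.000556
  r term: (-3×0.0380)² = 0.0130
Total = 0.0154. Share from s = 0.00185/0.0154 = 0.120.

12.0%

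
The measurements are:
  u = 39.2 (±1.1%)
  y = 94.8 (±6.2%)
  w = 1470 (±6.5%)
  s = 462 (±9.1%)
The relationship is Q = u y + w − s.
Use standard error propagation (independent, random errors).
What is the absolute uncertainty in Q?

256

Let p = u·y = 3720. δp/p = √((1·δu/u)² + (1·δy/y)²) = √(0.000121 + 0.00384) = 0.0630, so δp = 234.
Q = p + w − s: δQ = √(δp² + δw² + δs²) = √(54800 + 9130 + 1770) = 256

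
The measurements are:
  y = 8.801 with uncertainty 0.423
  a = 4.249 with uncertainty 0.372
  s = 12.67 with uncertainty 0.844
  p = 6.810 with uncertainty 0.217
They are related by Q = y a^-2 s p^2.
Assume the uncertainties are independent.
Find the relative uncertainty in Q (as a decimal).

Products/powers → add relative errors in quadrature, weighted by exponent:
  (1·δy/y)² = (1×0.0481)² = 0.00231;  (-2·δa/a)² = (-2×0.0876)² = 0.0307;  (1·δs/s)² = (1×0.0666)² = 0.00444;  (2·δp/p)² = (2×0.0319)² = 0.00406
δQ/Q = √(0.0415) = 0.204

0.204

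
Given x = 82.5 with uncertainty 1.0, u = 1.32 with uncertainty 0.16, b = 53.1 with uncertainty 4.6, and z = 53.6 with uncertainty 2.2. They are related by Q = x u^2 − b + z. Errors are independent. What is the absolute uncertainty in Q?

Let p = x·u^2 = 144. δp/p = √((1·δx/x)² + (2·δu/u)²) = √(0.000147 + 0.0588) = 0.243, so δp = 34.9.
Q = p − b + z: δQ = √(δp² + δb² + δz²) = √(1220 + 21.2 + 4.84) = 35.3

35.3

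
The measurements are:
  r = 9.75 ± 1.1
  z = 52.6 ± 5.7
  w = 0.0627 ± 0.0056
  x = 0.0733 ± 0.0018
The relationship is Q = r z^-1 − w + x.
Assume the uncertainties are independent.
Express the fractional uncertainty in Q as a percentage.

15.1%

Let p = r·z^-1 = 0.185. δp/p = √((1·δr/r)² + (-1·δz/z)²) = √(0.0127 + 0.0117) = 0.156, so δp = 0.0290.
Q = p − w + x: δQ = √(δp² + δw² + δx²) = √(0.000841 + 3.14e-05 + 3.24e-06) = 0.0296
Q = 0.196, so δQ/Q = 0.0296/0.196 = 0.151.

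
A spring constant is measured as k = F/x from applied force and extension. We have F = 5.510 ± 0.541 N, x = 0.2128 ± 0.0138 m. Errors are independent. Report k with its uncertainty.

k is a product of powers, so relative uncertainties combine in quadrature:
  (1·δF/F)² = (1×0.0982)² = 0.00964;  (-1·δx/x)² = (-1×0.0648)² = 0.00421
δk/k = √(0.0138) = 0.118
k = 25.89 N/m, so δk = 0.118 × 25.89 = 3.05 N/m.

25.89 ± 3.05 N/m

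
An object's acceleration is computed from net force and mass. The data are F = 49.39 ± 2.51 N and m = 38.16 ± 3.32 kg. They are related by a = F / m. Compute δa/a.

0.101

Since a is a product/quotient, work with relative uncertainties:
  (1·δF/F)² = (1×0.0508)² = 0.00258;  (-1·δm/m)² = (-1×0.0870)² = 0.00757
δa/a = √(0.0102) = 0.101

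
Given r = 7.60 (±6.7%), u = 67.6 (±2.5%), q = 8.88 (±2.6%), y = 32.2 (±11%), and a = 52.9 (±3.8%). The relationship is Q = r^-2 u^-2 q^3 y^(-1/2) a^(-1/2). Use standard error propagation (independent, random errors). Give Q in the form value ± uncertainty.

Products/powers → add relative errors in quadrature, weighted by exponent:
  (-2·δr/r)² = (-2×0.0670)² = 0.0180;  (-2·δu/u)² = (-2×0.0250)² = 0.00250;  (3·δq/q)² = (3×0.0260)² = 0.00608;  (−½·δy/y)² = (-0.5×0.110)² = 0.00302;  (−½·δa/a)² = (-0.5×0.0380)² = 0.000361
δQ/Q = √(0.0299) = 0.173
Q = 6.43e-05, so δQ = 0.173 × 6.43e-05 = 1.11e-05.

(6.43 ± 1.11) × 10^-5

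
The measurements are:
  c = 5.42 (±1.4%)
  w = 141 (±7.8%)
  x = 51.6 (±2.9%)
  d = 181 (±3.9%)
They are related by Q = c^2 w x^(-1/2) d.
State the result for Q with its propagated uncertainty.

(1.04 ± 0.0968) × 10^5

Each factor contributes (exponent × relative error)² to (δQ/Q)²:
  (2·δc/c)² = (2×0.0140)² = 0.000784;  (1·δw/w)² = (1×0.0780)² = 0.00608;  (−½·δx/x)² = (-0.5×0.0290)² = 0.000210;  (1·δd/d)² = (1×0.0390)² = 0.00152
δQ/Q = √(0.00860) = 0.0927
Q = 1.04e+05, so δQ = 0.0927 × 1.04e+05 = 9680.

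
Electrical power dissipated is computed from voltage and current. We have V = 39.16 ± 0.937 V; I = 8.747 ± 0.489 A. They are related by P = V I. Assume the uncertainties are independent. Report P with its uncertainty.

342.5 ± 20.8 W

P is a product of powers, so relative uncertainties combine in quadrature:
  (1·δV/V)² = (1×0.0239)² = 0.000573;  (1·δI/I)² = (1×0.0559)² = 0.00313
δP/P = √(0.00370) = 0.0608
P = 342.5 W, so δP = 0.0608 × 342.5 = 20.8 W.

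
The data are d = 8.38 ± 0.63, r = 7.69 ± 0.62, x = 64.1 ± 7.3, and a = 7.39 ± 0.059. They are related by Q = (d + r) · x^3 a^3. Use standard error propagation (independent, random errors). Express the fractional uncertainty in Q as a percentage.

Let u = d + r = 16.1. δu = √(δd² + δr²) = √(0.397 + 0.384) = 0.884, so δu/u = 0.0550.
Q is then a monomial in u, x, a:
δQ/Q = √((δu/u)² + (3·δx/x)² + (3·δa/a)²) = √(0.00303 + 0.117 + 0.000574) = 0.347

34.7%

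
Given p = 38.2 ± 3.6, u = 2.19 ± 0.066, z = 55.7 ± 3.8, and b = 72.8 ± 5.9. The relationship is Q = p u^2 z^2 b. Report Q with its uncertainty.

(4.14 ± 0.803) × 10^7

Products/powers → add relative errors in quadrature, weighted by exponent:
  (1·δp/p)² = (1×0.0942)² = 0.00888;  (2·δu/u)² = (2×0.0301)² = 0.00363;  (2·δz/z)² = (2×0.0682)² = 0.0186;  (1·δb/b)² = (1×0.0810)² = 0.00657
δQ/Q = √(0.0377) = 0.194
Q = 4.14e+07, so δQ = 0.194 × 4.14e+07 = 8.03e+06.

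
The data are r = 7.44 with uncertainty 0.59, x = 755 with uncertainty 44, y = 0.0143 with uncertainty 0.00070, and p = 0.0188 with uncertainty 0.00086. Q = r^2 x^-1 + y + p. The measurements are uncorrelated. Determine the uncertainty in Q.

0.0124

Let w = r^2·x^-1 = 0.0733. δw/w = √((2·δr/r)² + (-1·δx/x)²) = √(0.0252 + 0.00340) = 0.169, so δw = 0.0124.
Q = w + y + p: δQ = √(δw² + δy² + δp²) = √(0.000153 + 4.9e-07 + 7.4e-07) = 0.0124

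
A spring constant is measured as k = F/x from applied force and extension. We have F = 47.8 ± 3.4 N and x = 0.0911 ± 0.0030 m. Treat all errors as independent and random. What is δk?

Since k is a product/quotient, work with relative uncertainties:
  (1·δF/F)² = (1×0.0711)² = 0.00506;  (-1·δx/x)² = (-1×0.0329)² = 0.00108
δk/k = √(0.00614) = 0.0784
k = 525 N/m, so δk = 0.0784 × 525 = 41.1 N/m.

41.1 N/m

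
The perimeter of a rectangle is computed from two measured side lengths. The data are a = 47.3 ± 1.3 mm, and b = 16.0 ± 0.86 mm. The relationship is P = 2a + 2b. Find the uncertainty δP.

3.12 mm

Each term contributes (cᵢ δxᵢ)² to (δP)²:
  (2·δa)² = 6.76;  (2·δb)² = 2.96
δP = √(9.72) = 3.12 mm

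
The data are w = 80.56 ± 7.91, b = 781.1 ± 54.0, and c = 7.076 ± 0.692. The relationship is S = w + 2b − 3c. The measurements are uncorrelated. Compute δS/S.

Sums and differences: (δS)² = Σ (cᵢ δxᵢ)².
  (δw)² = 62.6;  (2·δb)² = 11700;  (3·δc)² = 4.31
δS = √(11700) = 108
S = 1622, so δS/S = 108/1622 = 0.0668.

0.0668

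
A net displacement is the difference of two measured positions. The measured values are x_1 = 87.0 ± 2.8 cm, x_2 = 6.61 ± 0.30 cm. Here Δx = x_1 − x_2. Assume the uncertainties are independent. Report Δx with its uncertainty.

80.4 ± 2.82 cm

Δx is a linear combination, so absolute uncertainties add in quadrature:
  (δx_1)² = 7.84;  (δx_2)² = 0.0900
δΔx = √(7.93) = 2.82 cm
Δx = 80.4 cm.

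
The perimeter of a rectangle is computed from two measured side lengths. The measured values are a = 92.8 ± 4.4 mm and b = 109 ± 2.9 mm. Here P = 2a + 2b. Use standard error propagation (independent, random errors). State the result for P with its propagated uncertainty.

404 ± 10.5 mm

Each term contributes (cᵢ δxᵢ)² to (δP)²:
  (2·δa)² = 77.4;  (2·δb)² = 33.6
δP = √(111) = 10.5 mm
P = 404 mm.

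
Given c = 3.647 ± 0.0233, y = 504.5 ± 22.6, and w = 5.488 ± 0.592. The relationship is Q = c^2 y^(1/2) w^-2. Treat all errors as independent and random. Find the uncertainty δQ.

2.16

Relative error in a monomial: (δQ/Q)² = Σ (nᵢ · δxᵢ/xᵢ)².
  (2·δc/c)² = (2×0.00639)² = 0.000163;  (½·δy/y)² = (0.5×0.0448)² = 0.000502;  (-2·δw/w)² = (-2×0.108)² = 0.0465
δQ/Q = √(0.0472) = 0.217
Q = 9.919, so δQ = 0.217 × 9.919 = 2.16.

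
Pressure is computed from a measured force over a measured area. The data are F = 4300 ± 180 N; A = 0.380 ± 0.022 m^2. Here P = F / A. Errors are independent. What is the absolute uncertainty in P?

808 Pa

Since P is a product/quotient, work with relative uncertainties:
  (1·δF/F)² = (1×0.0419)² = 0.00175;  (-1·δA/A)² = (-1×0.0579)² = 0.00335
δP/P = √(0.00510) = 0.0714
P = 11300 Pa, so δP = 0.0714 × 11300 = 808 Pa.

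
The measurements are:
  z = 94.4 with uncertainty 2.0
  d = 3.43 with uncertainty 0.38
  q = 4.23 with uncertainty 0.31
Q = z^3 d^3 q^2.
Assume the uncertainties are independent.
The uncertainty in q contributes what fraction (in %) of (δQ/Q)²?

15.8%

(δQ/Q)² = (3·δz/z)² + (3·δd/d)² + (2·δq/q)²
  z term: (3×0.0212)² = 0.00404
  d term: (3×0.111)² = 0.110
  q term: (2×0.0733)² = 0.0215
Total = 0.136. Share from q = 0.0215/0.136 = 0.158.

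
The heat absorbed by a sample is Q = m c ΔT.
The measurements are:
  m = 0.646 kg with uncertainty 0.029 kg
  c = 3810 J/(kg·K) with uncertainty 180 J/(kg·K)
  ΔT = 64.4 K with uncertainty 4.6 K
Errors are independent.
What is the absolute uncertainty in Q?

15300 J

Products/powers → add relative errors in quadrature, weighted by exponent:
  (1·δm/m)² = (1×0.0449)² = 0.00202;  (1·δc/c)² = (1×0.0472)² = 0.00223;  (1·δΔT/ΔT)² = (1×0.0714)² = 0.00510
δQ/Q = √(0.00935) = 0.0967
Q = 1.59e+05 J, so δQ = 0.0967 × 1.59e+05 = 15300 J.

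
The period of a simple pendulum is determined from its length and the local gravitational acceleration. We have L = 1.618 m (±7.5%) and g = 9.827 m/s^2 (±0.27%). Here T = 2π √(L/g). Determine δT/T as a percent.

3.75%

T is a product of powers, so relative uncertainties combine in quadrature:
  (½·δL/L)² = (0.5×0.0750)² = 0.00141;  (−½·δg/g)² = (-0.5×0.00270)² = 1.82e-06
δT/T = √(0.00141) = 0.0375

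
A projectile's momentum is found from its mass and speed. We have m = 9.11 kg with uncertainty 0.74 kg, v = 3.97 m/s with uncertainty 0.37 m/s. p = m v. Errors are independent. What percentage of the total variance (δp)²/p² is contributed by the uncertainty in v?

(δp/p)² = (1·δm/m)² + (1·δv/v)²
  m term: (1×0.0812)² = 0.00660
  v term: (1×0.0932)² = 0.00869
Total = 0.0153. Share from v = 0.00869/0.0153 = 0.568.

56.8%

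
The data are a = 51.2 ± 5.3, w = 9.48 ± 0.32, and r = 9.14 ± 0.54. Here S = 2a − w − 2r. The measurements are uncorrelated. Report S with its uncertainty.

74.6 ± 10.7

Each term contributes (cᵢ δxᵢ)² to (δS)²:
  (2·δa)² = 112;  (δw)² = 0.102;  (2·δr)² = 1.17
δS = √(114) = 10.7
S = 74.6.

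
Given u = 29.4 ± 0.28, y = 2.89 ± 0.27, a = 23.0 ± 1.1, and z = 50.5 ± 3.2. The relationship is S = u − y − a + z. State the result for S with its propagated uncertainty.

54.0 ± 3.41

Sums and differences: (δS)² = Σ (cᵢ δxᵢ)².
  (δu)² = 0.0784;  (δy)² = 0.0729;  (δa)² = 1.21;  (δz)² = 10.2
δS = √(11.6) = 3.41
S = 54.0.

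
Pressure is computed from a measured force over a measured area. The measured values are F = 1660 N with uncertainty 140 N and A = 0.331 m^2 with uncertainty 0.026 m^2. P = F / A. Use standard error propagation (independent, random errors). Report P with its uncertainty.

Products/powers → add relative errors in quadrature, weighted by exponent:
  (1·δF/F)² = (1×0.0843)² = 0.00711;  (-1·δA/A)² = (-1×0.0785)² = 0.00617
δP/P = √(0.0133) = 0.115
P = 5020 Pa, so δP = 0.115 × 5020 = 578 Pa.

5020 ± 578 Pa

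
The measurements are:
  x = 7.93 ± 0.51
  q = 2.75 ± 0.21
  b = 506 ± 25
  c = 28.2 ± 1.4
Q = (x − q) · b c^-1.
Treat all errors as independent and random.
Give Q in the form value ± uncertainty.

Let u = x − q = 5.18. δu = √(δx² + δq²) = √(0.260 + 0.0441) = 0.552, so δu/u = 0.106.
Q is then a monomial in u, b, c:
δQ/Q = √((δu/u)² + (1·δb/b)² + (-1·δc/c)²) = √(0.0113 + 0.00244 + 0.00246) = 0.127
Q = 92.9, so δQ = 0.127 × 92.9 = 11.8.

92.9 ± 11.8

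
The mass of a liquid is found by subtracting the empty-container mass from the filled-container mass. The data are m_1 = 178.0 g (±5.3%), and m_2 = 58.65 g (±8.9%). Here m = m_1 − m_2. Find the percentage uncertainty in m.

9.03%

Sums and differences: (δm)² = Σ (cᵢ δxᵢ)².
  (δm_1)² = 89.0;  (δm_2)² = 27.2
δm = √(116) = 10.8 g
m = 119.3 g, so δm/m = 10.8/119.3 = 0.0903.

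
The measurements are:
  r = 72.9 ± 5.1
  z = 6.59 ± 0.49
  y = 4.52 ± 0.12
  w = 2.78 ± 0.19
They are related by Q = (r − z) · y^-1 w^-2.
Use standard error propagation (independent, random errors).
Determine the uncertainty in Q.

0.302

Let u = r − z = 66.3. δu = √(δr² + δz²) = √(26.0 + 0.240) = 5.12, so δu/u = 0.0773.
Q is then a monomial in u, y, w:
δQ/Q = √((δu/u)² + (-1·δy/y)² + (-2·δw/w)²) = √(0.00597 + 0.000705 + 0.0187) = 0.159
Q = 1.90, so δQ = 0.159 × 1.90 = 0.302.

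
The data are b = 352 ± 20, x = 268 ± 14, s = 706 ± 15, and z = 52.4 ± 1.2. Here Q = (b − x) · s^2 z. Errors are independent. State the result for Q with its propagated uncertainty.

Let u = b − x = 84.0. δu = √(δb² + δx²) = √(400 + 196) = 24.4, so δu/u = 0.291.
Q is then a monomial in u, s, z:
δQ/Q = √((δu/u)² + (2·δs/s)² + (1·δz/z)²) = √(0.0845 + 0.00181 + 0.000524) = 0.295
Q = 2.19e+09, so δQ = 0.295 × 2.19e+09 = 6.46e+08.

(2.19 ± 0.646) × 10^9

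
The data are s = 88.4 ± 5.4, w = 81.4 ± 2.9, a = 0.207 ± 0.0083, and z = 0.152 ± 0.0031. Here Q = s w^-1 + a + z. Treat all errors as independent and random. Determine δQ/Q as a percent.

5.35%

Let p = s·w^-1 = 1.09. δp/p = √((1·δs/s)² + (-1·δw/w)²) = √(0.00373 + 0.00127) = 0.0707, so δp = 0.0768.
Q = p + a + z: δQ = √(δp² + δa² + δz²) = √(0.00590 + 6.89e-05 + 9.61e-06) = 0.0773
Q = 1.44, so δQ/Q = 0.0773/1.44 = 0.0535.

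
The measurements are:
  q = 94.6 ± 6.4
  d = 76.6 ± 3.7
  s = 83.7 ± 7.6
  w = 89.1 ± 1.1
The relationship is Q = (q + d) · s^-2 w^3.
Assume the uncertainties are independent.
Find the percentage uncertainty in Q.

Let u = q + d = 171. δu = √(δq² + δd²) = √(41.0 + 13.7) = 7.39, so δu/u = 0.0432.
Q is then a monomial in u, s, w:
δQ/Q = √((δu/u)² + (-2·δs/s)² + (3·δw/w)²) = √(0.00186 + 0.0330 + 0.00137) = 0.190

19.0%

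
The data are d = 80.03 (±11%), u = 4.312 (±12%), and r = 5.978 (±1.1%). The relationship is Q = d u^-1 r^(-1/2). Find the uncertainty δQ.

1.24

Relative error in a monomial: (δQ/Q)² = Σ (nᵢ · δxᵢ/xᵢ)².
  (1·δd/d)² = (1×0.110)² = 0.0121;  (-1·δu/u)² = (-1×0.120)² = 0.0144;  (−½·δr/r)² = (-0.5×0.0110)² = 3.02e-05
δQ/Q = √(0.0265) = 0.163
Q = 7.591, so δQ = 0.163 × 7.591 = 1.24.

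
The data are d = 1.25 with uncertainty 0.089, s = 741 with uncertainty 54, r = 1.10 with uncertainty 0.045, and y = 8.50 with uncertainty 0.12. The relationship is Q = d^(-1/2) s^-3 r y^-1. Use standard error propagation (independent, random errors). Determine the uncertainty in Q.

Relative error in a monomial: (δQ/Q)² = Σ (nᵢ · δxᵢ/xᵢ)².
  (−½·δd/d)² = (-0.5×0.0712)² = 0.00127;  (-3·δs/s)² = (-3×0.0729)² = 0.0478;  (1·δr/r)² = (1×0.0409)² = 0.00167;  (-1·δy/y)² = (-1×0.0141)² = 0.000199
δQ/Q = √(0.0509) = 0.226
Q = 2.84e-10, so δQ = 0.226 × 2.84e-10 = 6.42e-11.

6.42e-11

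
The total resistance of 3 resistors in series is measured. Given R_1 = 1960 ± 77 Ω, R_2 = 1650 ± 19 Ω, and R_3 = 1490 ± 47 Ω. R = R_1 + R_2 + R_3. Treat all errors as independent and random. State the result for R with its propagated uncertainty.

5100 ± 92.2 Ω

For a sum/difference, combine absolute errors in quadrature:
  (δR_1)² = 5930;  (δR_2)² = 361;  (δR_3)² = 2210
δR = √(8500) = 92.2 Ω
R = 5100 Ω.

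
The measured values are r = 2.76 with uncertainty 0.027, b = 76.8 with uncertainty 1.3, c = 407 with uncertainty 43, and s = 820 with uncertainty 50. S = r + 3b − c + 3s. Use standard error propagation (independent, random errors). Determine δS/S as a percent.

6.83%

Absolute uncertainties add in quadrature for a linear combination:
  (δr)² = 0.000729;  (3·δb)² = 15.2;  (δc)² = 1850;  (3·δs)² = 22500
δS = √(24400) = 156
S = 2290, so δS/S = 156/2290 = 0.0683.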